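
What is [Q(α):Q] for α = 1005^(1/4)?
[Q(α):Q] = 4

α is a root of x^4 - 1005. By Eisenstein's criterion at the prime p = 3 (which divides the constant term 1005 but p^2 = 9 does not, since 1005 is squarefree), x^4 - 1005 is irreducible over Q. Hence [Q(α):Q] = 4.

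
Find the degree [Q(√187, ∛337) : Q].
[Q(√187, ∛337) : Q] = 6

Let L = Q(√187, ∛337). Since Q(√187) ⊂ L and [Q(√187):Q] = 2, the tower law gives 2 | [L:Q]. Likewise Q(∛337) ⊂ L with [Q(∛337):Q] = 3 (because 337 is not a perfect cube), so 3 | [L:Q]. As gcd(2,3) = 1, [L:Q] is divisible by 6. Conversely L is generated over Q by √187 and ∛337, so [L:Q] ≤ 2·3 = 6. Therefore [Q(√187, ∛337) : Q] = 6.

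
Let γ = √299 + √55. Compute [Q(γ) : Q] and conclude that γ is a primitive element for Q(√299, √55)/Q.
[Q(γ) : Q] = 4 (equivalently, Q(γ) = Q(√299, √55))

Obviously Q(γ) ⊆ Q(√299, √55), and [Q(√299, √55):Q] = 4 (since 299, 55 are distinct squarefree integers > 1 with 16445 not a perfect square). To show equality we compute the minimal polynomial of γ. From γ = √299 + √55: γ^2 = 299 + 2√(16445) + 55 = 354 + 2√(16445), so γ^2 - 354 = 2√(16445); squaring, (γ^2 - 354)^2 = 4·16445, i.e. γ^4 - 708γ^2 + 125316 - 65780 = 0, i.e. γ^4 - 708γ^2 + 59536 = 0. So γ is a root of x^4 - 708x^2 + 59536. This polynomial is irreducible over Q: it has no rational root (each ±√299 ± √55 is irrational), and any factorization into two quadratics over Q would force √(16445) ∈ Q (pairing opposite roots) or √299, √55 ∈ Q (other pairings), all impossible. Hence [Q(γ):Q] = 4 = [Q(√299, √55):Q], so Q(γ) = Q(√299, √55).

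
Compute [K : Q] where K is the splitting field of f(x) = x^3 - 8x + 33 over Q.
[K : Q] = 6

By the rational root test, any rational root of the monic integer polynomial f(x) = x^3 - 8x + 33 must be an integer dividing the constant term 33, i.e. one of ±{1, 3, 11, 33}. Evaluating: f(1) = 26, f(-1) = 40, f(3) = 36, f(-3) = 30, f(11) = 1276, f(-11) = -1210, f(33) = 35706, f(-33) = -35640; none is 0, so f has no rational root and is therefore irreducible over Q (a cubic with no linear factor over a field is irreducible). For an irreducible cubic, the Galois group is A_3 or S_3 according as the discriminant disc(f) = -4a^3 - 27b^2 = -4·(-8)^3 - 27·(33)^2 = -27355 is or is not a square in Q. Here disc(f) = -27355 is not a perfect square in Q, so the Galois group of f over Q is not contained in A_3 and must be all of S_3. The splitting field has degree |S_3| = 6 over Q, so [K : Q] = 6.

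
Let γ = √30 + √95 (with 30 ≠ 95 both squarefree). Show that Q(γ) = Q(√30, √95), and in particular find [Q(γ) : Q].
[Q(γ) : Q] = 4 (equivalently, Q(γ) = Q(√30, √95))

Obviously Q(γ) ⊆ Q(√30, √95), and [Q(√30, √95):Q] = 4 (since 30, 95 are distinct squarefree integers > 1 with 2850 not a perfect square). To show equality we compute the minimal polynomial of γ. From γ = √30 + √95: γ^2 = 30 + 2√(2850) + 95 = 125 + 2√(2850), so γ^2 - 125 = 2√(2850); squaring, (γ^2 - 125)^2 = 4·2850, i.e. γ^4 - 250γ^2 + 15625 - 11400 = 0, i.e. γ^4 - 250γ^2 + 4225 = 0. So γ is a root of x^4 - 250x^2 + 4225. This polynomial is irreducible over Q: it has no rational root (each ±√30 ± √95 is irrational), and any factorization into two quadratics over Q would force √(2850) ∈ Q (pairing opposite roots) or √30, √95 ∈ Q (other pairings), all impossible. Hence [Q(γ):Q] = 4 = [Q(√30, √95):Q], so Q(γ) = Q(√30, √95).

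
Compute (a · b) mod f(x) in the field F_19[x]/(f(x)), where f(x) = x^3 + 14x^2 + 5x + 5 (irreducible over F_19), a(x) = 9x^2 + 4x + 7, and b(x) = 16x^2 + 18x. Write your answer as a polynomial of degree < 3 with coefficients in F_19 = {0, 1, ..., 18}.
a · b ≡ 14x^2 + 15x + 1 (mod f(x))

Multiply in F_19[x]: a(x)·b(x) = (9x^2 + 4x + 7)·(16x^2 + 18x) = 11x^4 + 17x^3 + 13x^2 + 12x. This has degree ≥ 3, so divide by f(x) over F_19: 11x^4 + 17x^3 + 13x^2 + 12x = (11x + 15)·(x^3 + 14x^2 + 5x + 5) + (14x^2 + 15x + 1). Hence a·b ≡ 14x^2 + 15x + 1 (mod f). (F_19[x]/(f) is a field with 19^3 = 6859 elements since f is irreducible of degree 3.)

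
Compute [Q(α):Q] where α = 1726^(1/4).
[Q(α):Q] = 4

α is a root of x^4 - 1726. By Eisenstein's criterion at the prime p = 2 (which divides the constant term 1726 but p^2 = 4 does not, since 1726 is squarefree), x^4 - 1726 is irreducible over Q. Hence [Q(α):Q] = 4.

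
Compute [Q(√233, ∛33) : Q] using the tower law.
[Q(√233, ∛33) : Q] = 6

Let L = Q(√233, ∛33). Since Q(√233) ⊂ L and [Q(√233):Q] = 2, the tower law gives 2 | [L:Q]. Likewise Q(∛33) ⊂ L with [Q(∛33):Q] = 3 (because 33 is not a perfect cube), so 3 | [L:Q]. As gcd(2,3) = 1, [L:Q] is divisible by 6. Conversely L is generated over Q by √233 and ∛33, so [L:Q] ≤ 2·3 = 6. Therefore [Q(√233, ∛33) : Q] = 6.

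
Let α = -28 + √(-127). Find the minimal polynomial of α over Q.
m_α(x) = x^2 + 56x + 911

From α + 28 = √(-127), squaring gives (α + 28)^2 = -127, i.e. α^2 + 56α + 784 = -127, so α^2 + 56α + 911 = 0. The discriminant of x^2 + 56x + 911 is (56)^2 - 4·(911) = 3136 - 3644 = -508, and 4·(-127) is not a perfect square in Q since -127 is squarefree and ≠ 1. Hence x^2 + 56x + 911 is irreducible over Q and is the minimal polynomial of α.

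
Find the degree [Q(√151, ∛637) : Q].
[Q(√151, ∛637) : Q] = 6

Let L = Q(√151, ∛637). Since Q(√151) ⊂ L and [Q(√151):Q] = 2, the tower law gives 2 | [L:Q]. Likewise Q(∛637) ⊂ L with [Q(∛637):Q] = 3 (because 637 is not a perfect cube), so 3 | [L:Q]. As gcd(2,3) = 1, [L:Q] is divisible by 6. Conversely L is generated over Q by √151 and ∛637, so [L:Q] ≤ 2·3 = 6. Therefore [Q(√151, ∛637) : Q] = 6.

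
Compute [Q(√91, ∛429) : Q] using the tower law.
[Q(√91, ∛429) : Q] = 6

Let L = Q(√91, ∛429). Since Q(√91) ⊂ L and [Q(√91):Q] = 2, the tower law gives 2 | [L:Q]. Likewise Q(∛429) ⊂ L with [Q(∛429):Q] = 3 (because 429 is not a perfect cube), so 3 | [L:Q]. As gcd(2,3) = 1, [L:Q] is divisible by 6. Conversely L is generated over Q by √91 and ∛429, so [L:Q] ≤ 2·3 = 6. Therefore [Q(√91, ∛429) : Q] = 6.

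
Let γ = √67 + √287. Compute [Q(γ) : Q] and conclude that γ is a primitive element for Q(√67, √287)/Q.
[Q(γ) : Q] = 4 (equivalently, Q(γ) = Q(√67, √287))

Obviously Q(γ) ⊆ Q(√67, √287), and [Q(√67, √287):Q] = 4 (since 67, 287 are distinct squarefree integers > 1 with 19229 not a perfect square). To show equality we compute the minimal polynomial of γ. From γ = √67 + √287: γ^2 = 67 + 2√(19229) + 287 = 354 + 2√(19229), so γ^2 - 354 = 2√(19229); squaring, (γ^2 - 354)^2 = 4·19229, i.e. γ^4 - 708γ^2 + 125316 - 76916 = 0, i.e. γ^4 - 708γ^2 + 48400 = 0. So γ is a root of x^4 - 708x^2 + 48400. This polynomial is irreducible over Q: it has no rational root (each ±√67 ± √287 is irrational), and any factorization into two quadratics over Q would force √(19229) ∈ Q (pairing opposite roots) or √67, √287 ∈ Q (other pairings), all impossible. Hence [Q(γ):Q] = 4 = [Q(√67, √287):Q], so Q(γ) = Q(√67, √287).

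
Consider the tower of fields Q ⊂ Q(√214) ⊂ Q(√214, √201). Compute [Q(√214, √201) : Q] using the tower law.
[Q(√214, √201) : Q] = 4

[Q(√214):Q] = 2 (min poly x^2 - 214, irreducible since 214 is squarefree > 1). For the top step, suppose √201 ∈ Q(√214), say √201 = c + d√214 with c, d ∈ Q. Squaring: 201 = c^2 + 214d^2 + 2cd√214. Since √214 ∉ Q this forces 2cd = 0. If d = 0 then √201 = c ∈ Q, contradicting 201 squarefree > 1. If c = 0 then 201 = 214d^2, so 214·201 = (214d)^2 is a perfect square in Q — but 214·201 = 43014 is not a perfect square (since 214 and 201 are distinct squarefree integers). Contradiction. Hence √201 ∉ Q(√214), so x^2 - 201 stays irreducible over Q(√214) and [Q(√214, √201) : Q(√214)] = 2. By the tower law, [Q(√214, √201) : Q] = 2 · 2 = 4.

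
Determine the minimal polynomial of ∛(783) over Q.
m_α(x) = x^3 - 783

α satisfies α^3 = 783, so x^3 - 783 annihilates α. By the rational root test, a rational root p/q (in lowest terms) of x^3 - 783 would satisfy p^3 = 783 q^3, forcing q = 1 and p^3 = 783; but 783 is not a perfect cube, contradiction. A monic cubic over Q with no rational root is irreducible (any nontrivial factorization would include a linear factor). Hence x^3 - 783 is the minimal polynomial of α, and in particular [Q(α):Q] = 3.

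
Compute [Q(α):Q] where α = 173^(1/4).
[Q(α):Q] = 4

α is a root of x^4 - 173. By Eisenstein's criterion at the prime p = 173 (which divides the constant term 173 but p^2 = 29929 does not, since 173 is squarefree), x^4 - 173 is irreducible over Q. Hence [Q(α):Q] = 4.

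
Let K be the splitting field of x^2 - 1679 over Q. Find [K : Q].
[K : Q] = 2

f(x) = x^2 - 1679 factors as (x - √1679)(x + √1679). The splitting field is K = Q(√1679). Since 1679 is squarefree and > 1, it is not a perfect square, so x^2 - 1679 is irreducible over Q and [Q(√1679) : Q] = 2. Hence [K : Q] = 2.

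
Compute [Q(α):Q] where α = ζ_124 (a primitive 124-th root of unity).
[Q(α):Q] = 60

The minimal polynomial of ζ_124 over Q is the 124-th cyclotomic polynomial Φ_124(x), which is irreducible over Q and has degree φ(124) = 60. Hence [Q(α):Q] = φ(124) = 60.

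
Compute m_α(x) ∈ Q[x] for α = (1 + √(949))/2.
m_α(x) = x^2 - x - 237

From 2α - 1 = √(949), squaring gives (2α - 1)^2 = 949, i.e. 4α^2 - 4α + 1 = 949, so α^2 - α + (1 - 949)/4 = 0. Since 949 ≡ 1 (mod 4), (1 - 949)/4 = -237 ∈ Z. The polynomial x^2 - x - 237 has discriminant 1 - 4·(-237) = 949, which is not a perfect square in Q (d = 949 is squarefree and ≠ 1), so x^2 - x - 237 is irreducible over Q. It is the minimal polynomial of α.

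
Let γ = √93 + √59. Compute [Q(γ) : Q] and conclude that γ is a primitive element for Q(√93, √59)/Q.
[Q(γ) : Q] = 4 (equivalently, Q(γ) = Q(√93, √59))

Obviously Q(γ) ⊆ Q(√93, √59), and [Q(√93, √59):Q] = 4 (since 93, 59 are distinct squarefree integers > 1 with 5487 not a perfect square). To show equality we compute the minimal polynomial of γ. From γ = √93 + √59: γ^2 = 93 + 2√(5487) + 59 = 152 + 2√(5487), so γ^2 - 152 = 2√(5487); squaring, (γ^2 - 152)^2 = 4·5487, i.e. γ^4 - 304γ^2 + 23104 - 21948 = 0, i.e. γ^4 - 304γ^2 + 1156 = 0. So γ is a root of x^4 - 304x^2 + 1156. This polynomial is irreducible over Q: it has no rational root (each ±√93 ± √59 is irrational), and any factorization into two quadratics over Q would force √(5487) ∈ Q (pairing opposite roots) or √93, √59 ∈ Q (other pairings), all impossible. Hence [Q(γ):Q] = 4 = [Q(√93, √59):Q], so Q(γ) = Q(√93, √59).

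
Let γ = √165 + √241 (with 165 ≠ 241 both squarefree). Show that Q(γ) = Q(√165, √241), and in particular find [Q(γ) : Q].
[Q(γ) : Q] = 4 (equivalently, Q(γ) = Q(√165, √241))

Obviously Q(γ) ⊆ Q(√165, √241), and [Q(√165, √241):Q] = 4 (since 165, 241 are distinct squarefree integers > 1 with 39765 not a perfect square). To show equality we compute the minimal polynomial of γ. From γ = √165 + √241: γ^2 = 165 + 2√(39765) + 241 = 406 + 2√(39765), so γ^2 - 406 = 2√(39765); squaring, (γ^2 - 406)^2 = 4·39765, i.e. γ^4 - 812γ^2 + 164836 - 159060 = 0, i.e. γ^4 - 812γ^2 + 5776 = 0. So γ is a root of x^4 - 812x^2 + 5776. This polynomial is irreducible over Q: it has no rational root (each ±√165 ± √241 is irrational), and any factorization into two quadratics over Q would force √(39765) ∈ Q (pairing opposite roots) or √165, √241 ∈ Q (other pairings), all impossible. Hence [Q(γ):Q] = 4 = [Q(√165, √241):Q], so Q(γ) = Q(√165, √241).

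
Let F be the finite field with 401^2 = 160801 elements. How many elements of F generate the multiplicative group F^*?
There are φ(160800) = 42240 primitive elements

F_q^* is cyclic of order q - 1 = 160800. A cyclic group of order m has exactly φ(m) generators. Here m = 160800 = 2^5 · 3 · 5^2 · 67, so the number of primitive elements is φ(160800) = 42240.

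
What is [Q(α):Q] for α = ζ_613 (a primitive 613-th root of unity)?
[Q(α):Q] = 612

The minimal polynomial of ζ_613 over Q is the 613-th cyclotomic polynomial Φ_613(x), which is irreducible over Q and has degree φ(613) = 612. Hence [Q(α):Q] = φ(613) = 612.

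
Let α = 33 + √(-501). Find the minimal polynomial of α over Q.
m_α(x) = x^2 - 66x + 1590

From α - 33 = √(-501), squaring gives (α - 33)^2 = -501, i.e. α^2 - 66α + 1089 = -501, so α^2 - 66α + 1590 = 0. The discriminant of x^2 - 66x + 1590 is (-66)^2 - 4·(1590) = 4356 - 6360 = -2004, and 4·(-501) is not a perfect square in Q since -501 is squarefree and ≠ 1. Hence x^2 - 66x + 1590 is irreducible over Q and is the minimal polynomial of α.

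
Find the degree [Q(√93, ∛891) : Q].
[Q(√93, ∛891) : Q] = 6

Let L = Q(√93, ∛891). Since Q(√93) ⊂ L and [Q(√93):Q] = 2, the tower law gives 2 | [L:Q]. Likewise Q(∛891) ⊂ L with [Q(∛891):Q] = 3 (because 891 is not a perfect cube), so 3 | [L:Q]. As gcd(2,3) = 1, [L:Q] is divisible by 6. Conversely L is generated over Q by √93 and ∛891, so [L:Q] ≤ 2·3 = 6. Therefore [Q(√93, ∛891) : Q] = 6.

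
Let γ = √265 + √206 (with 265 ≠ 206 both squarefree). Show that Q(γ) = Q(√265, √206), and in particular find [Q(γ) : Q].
[Q(γ) : Q] = 4 (equivalently, Q(γ) = Q(√265, √206))

Obviously Q(γ) ⊆ Q(√265, √206), and [Q(√265, √206):Q] = 4 (since 265, 206 are distinct squarefree integers > 1 with 54590 not a perfect square). To show equality we compute the minimal polynomial of γ. From γ = √265 + √206: γ^2 = 265 + 2√(54590) + 206 = 471 + 2√(54590), so γ^2 - 471 = 2√(54590); squaring, (γ^2 - 471)^2 = 4·54590, i.e. γ^4 - 942γ^2 + 221841 - 218360 = 0, i.e. γ^4 - 942γ^2 + 3481 = 0. So γ is a root of x^4 - 942x^2 + 3481. This polynomial is irreducible over Q: it has no rational root (each ±√265 ± √206 is irrational), and any factorization into two quadratics over Q would force √(54590) ∈ Q (pairing opposite roots) or √265, √206 ∈ Q (other pairings), all impossible. Hence [Q(γ):Q] = 4 = [Q(√265, √206):Q], so Q(γ) = Q(√265, √206).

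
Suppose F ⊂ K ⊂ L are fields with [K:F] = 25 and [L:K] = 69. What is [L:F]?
[L:F] = 1725

The tower law says that for any tower of field extensions F ⊂ K ⊂ L with finite degrees, [L:F] = [L:K] · [K:F]. Here this gives [L:F] = 69 · 25 = 1725.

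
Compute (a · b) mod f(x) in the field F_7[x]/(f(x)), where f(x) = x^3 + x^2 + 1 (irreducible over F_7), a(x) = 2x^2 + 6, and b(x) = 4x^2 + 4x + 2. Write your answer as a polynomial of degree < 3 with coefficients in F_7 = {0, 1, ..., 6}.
a · b ≡ 2x + 5 (mod f(x))

Multiply in F_7[x]: a(x)·b(x) = (2x^2 + 6)·(4x^2 + 4x + 2) = x^4 + x^3 + 3x + 5. This has degree ≥ 3, so divide by f(x) over F_7: x^4 + x^3 + 3x + 5 = (x)·(x^3 + x^2 + 1) + (2x + 5). Hence a·b ≡ 2x + 5 (mod f). (F_7[x]/(f) is a field with 7^3 = 343 elements since f is irreducible of degree 3.)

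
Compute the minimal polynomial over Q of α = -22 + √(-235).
m_α(x) = x^2 + 44x + 719

From α + 22 = √(-235), squaring gives (α + 22)^2 = -235, i.e. α^2 + 44α + 484 = -235, so α^2 + 44α + 719 = 0. The discriminant of x^2 + 44x + 719 is (44)^2 - 4·(719) = 1936 - 2876 = -940, and 4·(-235) is not a perfect square in Q since -235 is squarefree and ≠ 1. Hence x^2 + 44x + 719 is irreducible over Q and is the minimal polynomial of α.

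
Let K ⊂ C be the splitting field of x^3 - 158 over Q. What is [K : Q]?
[K : Q] = 6

The roots of x^3 - 158 are ∛158, ω∛158, ω^2∛158 where ω = e^(2πi/3) is a primitive cube root of unity, so K = Q(∛158, ω). Now [Q(∛158):Q] = 3 (since 158 is not a perfect cube, x^3 - 158 is irreducible) and [Q(ω):Q] = 2. Both 2 and 3 divide [K:Q], and [K:Q] ≤ 3·2 = 6, so [K:Q] = 6. (Equivalently: Q(∛158) ⊂ R but ω ∉ R, so [K : Q(∛158)] = 2.)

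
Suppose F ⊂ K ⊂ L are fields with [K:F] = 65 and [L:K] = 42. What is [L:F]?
[L:F] = 2730

The tower law says that for any tower of field extensions F ⊂ K ⊂ L with finite degrees, [L:F] = [L:K] · [K:F]. Here this gives [L:F] = 42 · 65 = 2730.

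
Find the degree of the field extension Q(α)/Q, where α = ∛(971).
[Q(α):Q] = 3

The minimal polynomial of α is x^3 - 971, irreducible over Q since 971 is not a perfect cube (so x^3 - 971 has no rational root). Hence [Q(α):Q] = deg(m_α) = 3.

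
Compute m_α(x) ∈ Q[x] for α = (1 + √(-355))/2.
m_α(x) = x^2 - x + 89

From 2α - 1 = √(-355), squaring gives (2α - 1)^2 = -355, i.e. 4α^2 - 4α + 1 = -355, so α^2 - α + (1 + 355)/4 = 0. Since -355 ≡ 1 (mod 4), (1 + 355)/4 = 89 ∈ Z. The polynomial x^2 - x + 89 has discriminant 1 - 4·(89) = -355, which is not a perfect square in Q (d = -355 is squarefree and ≠ 1), so x^2 - x + 89 is irreducible over Q. It is the minimal polynomial of α.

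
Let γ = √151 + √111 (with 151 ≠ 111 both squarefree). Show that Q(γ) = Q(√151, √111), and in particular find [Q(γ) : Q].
[Q(γ) : Q] = 4 (equivalently, Q(γ) = Q(√151, √111))

Obviously Q(γ) ⊆ Q(√151, √111), and [Q(√151, √111):Q] = 4 (since 151, 111 are distinct squarefree integers > 1 with 16761 not a perfect square). To show equality we compute the minimal polynomial of γ. From γ = √151 + √111: γ^2 = 151 + 2√(16761) + 111 = 262 + 2√(16761), so γ^2 - 262 = 2√(16761); squaring, (γ^2 - 262)^2 = 4·16761, i.e. γ^4 - 524γ^2 + 68644 - 67044 = 0, i.e. γ^4 - 524γ^2 + 1600 = 0. So γ is a root of x^4 - 524x^2 + 1600. This polynomial is irreducible over Q: it has no rational root (each ±√151 ± √111 is irrational), and any factorization into two quadratics over Q would force √(16761) ∈ Q (pairing opposite roots) or √151, √111 ∈ Q (other pairings), all impossible. Hence [Q(γ):Q] = 4 = [Q(√151, √111):Q], so Q(γ) = Q(√151, √111).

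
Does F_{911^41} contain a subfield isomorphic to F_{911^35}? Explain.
No: F_{911^35} is not a subfield of F_{911^41}

F_{p^m} embeds in F_{p^n} iff m | n. Here 35 ∤ 41 (since 41 = 1·35 + 6 with remainder 6 ≠ 0), so F_{911^35} is not a subfield of F_{911^41}. Equivalently: if it were, the tower law would give 35 = [F_{911^35}:F_911] dividing [F_{911^41}:F_911] = 41, contradiction.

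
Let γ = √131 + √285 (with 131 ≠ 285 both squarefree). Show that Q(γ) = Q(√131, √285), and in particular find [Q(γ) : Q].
[Q(γ) : Q] = 4 (equivalently, Q(γ) = Q(√131, √285))

Obviously Q(γ) ⊆ Q(√131, √285), and [Q(√131, √285):Q] = 4 (since 131, 285 are distinct squarefree integers > 1 with 37335 not a perfect square). To show equality we compute the minimal polynomial of γ. From γ = √131 + √285: γ^2 = 131 + 2√(37335) + 285 = 416 + 2√(37335), so γ^2 - 416 = 2√(37335); squaring, (γ^2 - 416)^2 = 4·37335, i.e. γ^4 - 832γ^2 + 173056 - 149340 = 0, i.e. γ^4 - 832γ^2 + 23716 = 0. So γ is a root of x^4 - 832x^2 + 23716. This polynomial is irreducible over Q: it has no rational root (each ±√131 ± √285 is irrational), and any factorization into two quadratics over Q would force √(37335) ∈ Q (pairing opposite roots) or √131, √285 ∈ Q (other pairings), all impossible. Hence [Q(γ):Q] = 4 = [Q(√131, √285):Q], so Q(γ) = Q(√131, √285).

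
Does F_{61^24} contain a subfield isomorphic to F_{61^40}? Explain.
No: F_{61^40} is not a subfield of F_{61^24}

F_{p^m} embeds in F_{p^n} iff m | n. Here 40 ∤ 24 (since 24 = 0·40 + 24 with remainder 24 ≠ 0), so F_{61^40} is not a subfield of F_{61^24}. Equivalently: if it were, the tower law would give 40 = [F_{61^40}:F_61] dividing [F_{61^24}:F_61] = 24, contradiction.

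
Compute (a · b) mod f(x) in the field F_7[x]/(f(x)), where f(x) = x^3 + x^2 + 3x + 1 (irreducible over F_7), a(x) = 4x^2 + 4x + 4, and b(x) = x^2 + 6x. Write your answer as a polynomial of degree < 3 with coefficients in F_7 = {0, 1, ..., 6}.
a · b ≡ 6x^2 + 4x + 4 (mod f(x))

Multiply in F_7[x]: a(x)·b(x) = (4x^2 + 4x + 4)·(x^2 + 6x) = 4x^4 + 3x. This has degree ≥ 3, so divide by f(x) over F_7: 4x^4 + 3x = (4x + 3)·(x^3 + x^2 + 3x + 1) + (6x^2 + 4x + 4). Hence a·b ≡ 6x^2 + 4x + 4 (mod f). (F_7[x]/(f) is a field with 7^3 = 343 elements since f is irreducible of degree 3.)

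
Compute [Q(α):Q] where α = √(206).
[Q(α):Q] = 2

[Q(α):Q] equals the degree of the minimal polynomial of α. Here α^2 = 206 and x^2 - 206 is irreducible (d = 206 is squarefree, ≠ 1, hence not a square), so deg(m_α) = 2. Thus [Q(α):Q] = 2.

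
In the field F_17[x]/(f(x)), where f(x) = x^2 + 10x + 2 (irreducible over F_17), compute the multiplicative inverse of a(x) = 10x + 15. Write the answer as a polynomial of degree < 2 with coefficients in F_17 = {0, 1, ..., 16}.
a(x)^(-1) ≡ 11x (mod f(x))

Since f is irreducible over F_17, F_17[x]/(f) is a field and a(x) ≠ 0 has an inverse. Apply the extended Euclidean algorithm to f(x) and a(x) in F_17[x]: f(x) = (12x)·a(x) + (2). The last nonzero remainder is the constant 2 = gcd(f, a) in F_17. Back-substituting through the division chain expresses 2 = s(x)·a(x) + t(x)·f(x) with s(x) ≡ 5x (mod f), so (5x)·a(x) ≡ 2 (mod f). Multiplying by 2^(-1) ≡ 9 in F_17 gives a(x)^(-1) ≡ 9·(5x) ≡ 11x (mod f). Check: (10x + 15)·(11x) = 8x^2 + 12x ≡ 1 (mod x^2 + 10x + 2).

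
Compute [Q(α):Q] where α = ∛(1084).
[Q(α):Q] = 3

The minimal polynomial of α is x^3 - 1084, irreducible over Q since 1084 is not a perfect cube (so x^3 - 1084 has no rational root). Hence [Q(α):Q] = deg(m_α) = 3.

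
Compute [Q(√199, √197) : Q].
[Q(√199, √197) : Q] = 4

[Q(√199):Q] = 2 (min poly x^2 - 199, irreducible since 199 is squarefree > 1). For the top step, suppose √197 ∈ Q(√199), say √197 = c + d√199 with c, d ∈ Q. Squaring: 197 = c^2 + 199d^2 + 2cd√199. Since √199 ∉ Q this forces 2cd = 0. If d = 0 then √197 = c ∈ Q, contradicting 197 squarefree > 1. If c = 0 then 197 = 199d^2, so 199·197 = (199d)^2 is a perfect square in Q — but 199·197 = 39203 is not a perfect square (since 199 and 197 are distinct squarefree integers). Contradiction. Hence √197 ∉ Q(√199), so x^2 - 197 stays irreducible over Q(√199) and [Q(√199, √197) : Q(√199)] = 2. By the tower law, [Q(√199, √197) : Q] = 2 · 2 = 4.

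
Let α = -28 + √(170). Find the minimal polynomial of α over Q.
m_α(x) = x^2 + 56x + 614

From α + 28 = √(170), squaring gives (α + 28)^2 = 170, i.e. α^2 + 56α + 784 = 170, so α^2 + 56α + 614 = 0. The discriminant of x^2 + 56x + 614 is (56)^2 - 4·(614) = 3136 - 2456 = 680, and 4·(170) is not a perfect square in Q since 170 is squarefree and ≠ 1. Hence x^2 + 56x + 614 is irreducible over Q and is the minimal polynomial of α.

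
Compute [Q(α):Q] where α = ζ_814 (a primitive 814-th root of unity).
[Q(α):Q] = 360

The minimal polynomial of ζ_814 over Q is the 814-th cyclotomic polynomial Φ_814(x), which is irreducible over Q and has degree φ(814) = 360. Hence [Q(α):Q] = φ(814) = 360.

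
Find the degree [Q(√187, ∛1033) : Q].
[Q(√187, ∛1033) : Q] = 6

Let L = Q(√187, ∛1033). Since Q(√187) ⊂ L and [Q(√187):Q] = 2, the tower law gives 2 | [L:Q]. Likewise Q(∛1033) ⊂ L with [Q(∛1033):Q] = 3 (because 1033 is not a perfect cube), so 3 | [L:Q]. As gcd(2,3) = 1, [L:Q] is divisible by 6. Conversely L is generated over Q by √187 and ∛1033, so [L:Q] ≤ 2·3 = 6. Therefore [Q(√187, ∛1033) : Q] = 6.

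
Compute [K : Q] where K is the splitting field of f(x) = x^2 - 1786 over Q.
[K : Q] = 2

f(x) = x^2 - 1786 factors as (x - √1786)(x + √1786). The splitting field is K = Q(√1786). Since 1786 is squarefree and > 1, it is not a perfect square, so x^2 - 1786 is irreducible over Q and [Q(√1786) : Q] = 2. Hence [K : Q] = 2.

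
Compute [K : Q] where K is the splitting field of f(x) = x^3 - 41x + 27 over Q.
[K : Q] = 6

By the rational root test, any rational root of the monic integer polynomial f(x) = x^3 - 41x + 27 must be an integer dividing the constant term 27, i.e. one of ±{1, 3, 9, 27}. Evaluating: f(1) = -13, f(-1) = 67, f(3) = -69, f(-3) = 123, f(9) = 387, f(-9) = -333, f(27) = 18603, f(-27) = -18549; none is 0, so f has no rational root and is therefore irreducible over Q (a cubic with no linear factor over a field is irreducible). For an irreducible cubic, the Galois group is A_3 or S_3 according as the discriminant disc(f) = -4a^3 - 27b^2 = -4·(-41)^3 - 27·(27)^2 = 256001 is or is not a square in Q. Here disc(f) = 256001 is not a perfect square in Q, so the Galois group of f over Q is not contained in A_3 and must be all of S_3. The splitting field has degree |S_3| = 6 over Q, so [K : Q] = 6.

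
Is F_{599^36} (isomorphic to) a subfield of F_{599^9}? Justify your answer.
No: F_{599^36} is not a subfield of F_{599^9}

F_{p^m} embeds in F_{p^n} iff m | n. Here 36 ∤ 9 (since 9 = 0·36 + 9 with remainder 9 ≠ 0), so F_{599^36} is not a subfield of F_{599^9}. Equivalently: if it were, the tower law would give 36 = [F_{599^36}:F_599] dividing [F_{599^9}:F_599] = 9, contradiction.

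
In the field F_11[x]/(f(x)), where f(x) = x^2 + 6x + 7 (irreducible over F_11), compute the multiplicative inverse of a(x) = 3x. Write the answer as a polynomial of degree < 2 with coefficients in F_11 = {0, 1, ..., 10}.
a(x)^(-1) ≡ x + 6 (mod f(x))

Since f is irreducible over F_11, F_11[x]/(f) is a field and a(x) ≠ 0 has an inverse. Apply the extended Euclidean algorithm to f(x) and a(x) in F_11[x]: f(x) = (4x + 2)·a(x) + (7). The last nonzero remainder is the constant 7 = gcd(f, a) in F_11. Back-substituting through the division chain expresses 7 = s(x)·a(x) + t(x)·f(x) with s(x) ≡ 7x + 9 (mod f), so (7x + 9)·a(x) ≡ 7 (mod f). Multiplying by 7^(-1) ≡ 8 in F_11 gives a(x)^(-1) ≡ 8·(7x + 9) ≡ x + 6 (mod f). Check: (3x)·(x + 6) = 3x^2 + 7x ≡ 1 (mod x^2 + 6x + 7).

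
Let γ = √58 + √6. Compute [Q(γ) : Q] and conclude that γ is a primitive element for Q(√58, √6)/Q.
[Q(γ) : Q] = 4 (equivalently, Q(γ) = Q(√58, √6))

Obviously Q(γ) ⊆ Q(√58, √6), and [Q(√58, √6):Q] = 4 (since 58, 6 are distinct squarefree integers > 1 with 348 not a perfect square). To show equality we compute the minimal polynomial of γ. From γ = √58 + √6: γ^2 = 58 + 2√(348) + 6 = 64 + 2√(348), so γ^2 - 64 = 2√(348); squaring, (γ^2 - 64)^2 = 4·348, i.e. γ^4 - 128γ^2 + 4096 - 1392 = 0, i.e. γ^4 - 128γ^2 + 2704 = 0. So γ is a root of x^4 - 128x^2 + 2704. This polynomial is irreducible over Q: it has no rational root (each ±√58 ± √6 is irrational), and any factorization into two quadratics over Q would force √(348) ∈ Q (pairing opposite roots) or √58, √6 ∈ Q (other pairings), all impossible. Hence [Q(γ):Q] = 4 = [Q(√58, √6):Q], so Q(γ) = Q(√58, √6).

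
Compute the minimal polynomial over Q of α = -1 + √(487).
m_α(x) = x^2 + 2x - 486

From α + 1 = √(487), squaring gives (α + 1)^2 = 487, i.e. α^2 + 2α + 1 = 487, so α^2 + 2α - 486 = 0. The discriminant of x^2 + 2x - 486 is (2)^2 - 4·(-486) = 4 + 1944 = 1948, and 4·(487) is not a perfect square in Q since 487 is squarefree and ≠ 1. Hence x^2 + 2x - 486 is irreducible over Q and is the minimal polynomial of α.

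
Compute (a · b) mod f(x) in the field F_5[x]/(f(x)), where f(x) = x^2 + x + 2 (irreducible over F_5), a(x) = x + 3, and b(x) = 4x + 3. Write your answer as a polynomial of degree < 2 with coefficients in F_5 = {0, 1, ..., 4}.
a · b ≡ x + 1 (mod f(x))

Multiply in F_5[x]: a(x)·b(x) = (x + 3)·(4x + 3) = 4x^2 + 4. This has degree ≥ 2, so divide by f(x) over F_5: 4x^2 + 4 = (4)·(x^2 + x + 2) + (x + 1). Hence a·b ≡ x + 1 (mod f). (F_5[x]/(f) is a field with 5^2 = 25 elements since f is irreducible of degree 2.)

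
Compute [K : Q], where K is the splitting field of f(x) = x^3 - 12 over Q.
[K : Q] = 6

The roots of x^3 - 12 are ∛12, ω∛12, ω^2∛12 where ω = e^(2πi/3) is a primitive cube root of unity, so K = Q(∛12, ω). Now [Q(∛12):Q] = 3 (since 12 is not a perfect cube, x^3 - 12 is irreducible) and [Q(ω):Q] = 2. Both 2 and 3 divide [K:Q], and [K:Q] ≤ 3·2 = 6, so [K:Q] = 6. (Equivalently: Q(∛12) ⊂ R but ω ∉ R, so [K : Q(∛12)] = 2.)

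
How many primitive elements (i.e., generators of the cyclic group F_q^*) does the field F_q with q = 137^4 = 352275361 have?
There are φ(352275360) = 84525056 primitive elements

F_q^* is cyclic of order q - 1 = 352275360. A cyclic group of order m has exactly φ(m) generators. Here m = 352275360 = 2^5 · 3 · 5 · 17 · 23 · 1877, so the number of primitive elements is φ(352275360) = 84525056.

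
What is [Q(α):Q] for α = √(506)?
[Q(α):Q] = 2

[Q(α):Q] equals the degree of the minimal polynomial of α. Here α^2 = 506 and x^2 - 506 is irreducible (d = 506 is squarefree, ≠ 1, hence not a square), so deg(m_α) = 2. Thus [Q(α):Q] = 2.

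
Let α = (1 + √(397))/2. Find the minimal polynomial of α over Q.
m_α(x) = x^2 - x - 99

From 2α - 1 = √(397), squaring gives (2α - 1)^2 = 397, i.e. 4α^2 - 4α + 1 = 397, so α^2 - α + (1 - 397)/4 = 0. Since 397 ≡ 1 (mod 4), (1 - 397)/4 = -99 ∈ Z. The polynomial x^2 - x - 99 has discriminant 1 - 4·(-99) = 397, which is not a perfect square in Q (d = 397 is squarefree and ≠ 1), so x^2 - x - 99 is irreducible over Q. It is the minimal polynomial of α.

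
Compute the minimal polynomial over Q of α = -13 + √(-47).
m_α(x) = x^2 + 26x + 216

From α + 13 = √(-47), squaring gives (α + 13)^2 = -47, i.e. α^2 + 26α + 169 = -47, so α^2 + 26α + 216 = 0. The discriminant of x^2 + 26x + 216 is (26)^2 - 4·(216) = 676 - 864 = -188, and 4·(-47) is not a perfect square in Q since -47 is squarefree and ≠ 1. Hence x^2 + 26x + 216 is irreducible over Q and is the minimal polynomial of α.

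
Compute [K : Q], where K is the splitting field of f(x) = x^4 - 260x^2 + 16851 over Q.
[K : Q] = 4

Solving the quadratic in x^2: x^2 = (260 ± √(260^2 - 4·16851))/2 = (260 ± √196)/2 = (260 ± 14)/2, giving x^2 = 137 or x^2 = 123. So f(x) = (x^2 - 137)(x^2 - 123) and the roots of f are ±√137, ±√123. Hence the splitting field is K = Q(√137, √123). Since 137 and 123 are distinct squarefree integers > 1, their product 16851 is not a perfect square, so √123 ∉ Q(√137). By the tower law [K:Q] = [Q(√137,√123):Q(√137)] · [Q(√137):Q] = 2 · 2 = 4.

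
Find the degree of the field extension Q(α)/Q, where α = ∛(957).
[Q(α):Q] = 3

The minimal polynomial of α is x^3 - 957, irreducible over Q since 957 is not a perfect cube (so x^3 - 957 has no rational root). Hence [Q(α):Q] = deg(m_α) = 3.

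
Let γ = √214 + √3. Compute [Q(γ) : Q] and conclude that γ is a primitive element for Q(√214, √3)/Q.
[Q(γ) : Q] = 4 (equivalently, Q(γ) = Q(√214, √3))

Obviously Q(γ) ⊆ Q(√214, √3), and [Q(√214, √3):Q] = 4 (since 214, 3 are distinct squarefree integers > 1 with 642 not a perfect square). To show equality we compute the minimal polynomial of γ. From γ = √214 + √3: γ^2 = 214 + 2√(642) + 3 = 217 + 2√(642), so γ^2 - 217 = 2√(642); squaring, (γ^2 - 217)^2 = 4·642, i.e. γ^4 - 434γ^2 + 47089 - 2568 = 0, i.e. γ^4 - 434γ^2 + 44521 = 0. So γ is a root of x^4 - 434x^2 + 44521. This polynomial is irreducible over Q: it has no rational root (each ±√214 ± √3 is irrational), and any factorization into two quadratics over Q would force √(642) ∈ Q (pairing opposite roots) or √214, √3 ∈ Q (other pairings), all impossible. Hence [Q(γ):Q] = 4 = [Q(√214, √3):Q], so Q(γ) = Q(√214, √3).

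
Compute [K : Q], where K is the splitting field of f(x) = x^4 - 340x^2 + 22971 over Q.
[K : Q] = 4

Solving the quadratic in x^2: x^2 = (340 ± √(340^2 - 4·22971))/2 = (340 ± √23716)/2 = (340 ± 154)/2, giving x^2 = 247 or x^2 = 93. So f(x) = (x^2 - 247)(x^2 - 93) and the roots of f are ±√247, ±√93. Hence the splitting field is K = Q(√247, √93). Since 247 and 93 are distinct squarefree integers > 1, their product 22971 is not a perfect square, so √93 ∉ Q(√247). By the tower law [K:Q] = [Q(√247,√93):Q(√247)] · [Q(√247):Q] = 2 · 2 = 4.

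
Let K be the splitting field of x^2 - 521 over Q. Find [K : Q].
[K : Q] = 2

f(x) = x^2 - 521 factors as (x - √521)(x + √521). The splitting field is K = Q(√521). Since 521 is squarefree and > 1, it is not a perfect square, so x^2 - 521 is irreducible over Q and [Q(√521) : Q] = 2. Hence [K : Q] = 2.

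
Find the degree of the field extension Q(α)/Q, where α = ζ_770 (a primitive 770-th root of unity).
[Q(α):Q] = 240

The minimal polynomial of ζ_770 over Q is the 770-th cyclotomic polynomial Φ_770(x), which is irreducible over Q and has degree φ(770) = 240. Hence [Q(α):Q] = φ(770) = 240.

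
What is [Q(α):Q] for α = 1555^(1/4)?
[Q(α):Q] = 4

α is a root of x^4 - 1555. By Eisenstein's criterion at the prime p = 5 (which divides the constant term 1555 but p^2 = 25 does not, since 1555 is squarefree), x^4 - 1555 is irreducible over Q. Hence [Q(α):Q] = 4.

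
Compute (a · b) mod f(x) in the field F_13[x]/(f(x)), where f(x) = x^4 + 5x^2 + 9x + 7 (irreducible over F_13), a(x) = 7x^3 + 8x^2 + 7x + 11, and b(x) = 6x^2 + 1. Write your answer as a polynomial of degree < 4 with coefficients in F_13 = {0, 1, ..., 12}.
a · b ≡ 8x^3 + 2x^2 + 9x (mod f(x))

Multiply in F_13[x]: a(x)·b(x) = (7x^3 + 8x^2 + 7x + 11)·(6x^2 + 1) = 3x^5 + 9x^4 + 10x^3 + 9x^2 + 7x + 11. This has degree ≥ 4, so divide by f(x) over F_13: 3x^5 + 9x^4 + 10x^3 + 9x^2 + 7x + 11 = (3x + 9)·(x^4 + 5x^2 + 9x + 7) + (8x^3 + 2x^2 + 9x). Hence a·b ≡ 8x^3 + 2x^2 + 9x (mod f). (F_13[x]/(f) is a field with 13^4 = 28561 elements since f is irreducible of degree 4.)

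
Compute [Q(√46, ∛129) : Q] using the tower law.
[Q(√46, ∛129) : Q] = 6

Let L = Q(√46, ∛129). Since Q(√46) ⊂ L and [Q(√46):Q] = 2, the tower law gives 2 | [L:Q]. Likewise Q(∛129) ⊂ L with [Q(∛129):Q] = 3 (because 129 is not a perfect cube), so 3 | [L:Q]. As gcd(2,3) = 1, [L:Q] is divisible by 6. Conversely L is generated over Q by √46 and ∛129, so [L:Q] ≤ 2·3 = 6. Therefore [Q(√46, ∛129) : Q] = 6.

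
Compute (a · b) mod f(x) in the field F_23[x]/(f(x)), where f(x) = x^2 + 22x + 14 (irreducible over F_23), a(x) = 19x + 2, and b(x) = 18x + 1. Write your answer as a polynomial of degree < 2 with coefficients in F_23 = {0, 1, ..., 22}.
a · b ≡ 6x + 21 (mod f(x))

Multiply in F_23[x]: a(x)·b(x) = (19x + 2)·(18x + 1) = 20x^2 + 9x + 2. This has degree ≥ 2, so divide by f(x) over F_23: 20x^2 + 9x + 2 = (20)·(x^2 + 22x + 14) + (6x + 21). Hence a·b ≡ 6x + 21 (mod f). (F_23[x]/(f) is a field with 23^2 = 529 elements since f is irreducible of degree 2.)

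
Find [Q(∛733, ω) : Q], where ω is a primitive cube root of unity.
[Q(∛733, ω) : Q] = 6

[Q(∛733):Q] = 3 (min poly x^3 - 733, irreducible since 733 is not a perfect cube). [Q(ω):Q] = 2 (min poly x^2 + x + 1). Since Q(∛733) ⊂ R and ω ∉ R, we have ω ∉ Q(∛733), so x^2 + x + 1 remains irreducible over Q(∛733) and [Q(∛733, ω) : Q(∛733)] = 2. By the tower law, [Q(∛733, ω) : Q] = 3 · 2 = 6. (In fact Q(∛733, ω) is the splitting field of x^3 - 733 over Q.)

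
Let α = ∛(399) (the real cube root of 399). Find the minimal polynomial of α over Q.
m_α(x) = x^3 - 399

α satisfies α^3 = 399, so x^3 - 399 annihilates α. By the rational root test, a rational root p/q (in lowest terms) of x^3 - 399 would satisfy p^3 = 399 q^3, forcing q = 1 and p^3 = 399; but 399 is not a perfect cube, contradiction. A monic cubic over Q with no rational root is irreducible (any nontrivial factorization would include a linear factor). Hence x^3 - 399 is the minimal polynomial of α, and in particular [Q(α):Q] = 3.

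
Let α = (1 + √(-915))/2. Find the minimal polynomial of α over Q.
m_α(x) = x^2 - x + 229

From 2α - 1 = √(-915), squaring gives (2α - 1)^2 = -915, i.e. 4α^2 - 4α + 1 = -915, so α^2 - α + (1 + 915)/4 = 0. Since -915 ≡ 1 (mod 4), (1 + 915)/4 = 229 ∈ Z. The polynomial x^2 - x + 229 has discriminant 1 - 4·(229) = -915, which is not a perfect square in Q (d = -915 is squarefree and ≠ 1), so x^2 - x + 229 is irreducible over Q. It is the minimal polynomial of α.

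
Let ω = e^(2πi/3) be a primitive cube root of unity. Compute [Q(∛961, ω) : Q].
[Q(∛961, ω) : Q] = 6

[Q(∛961):Q] = 3 (min poly x^3 - 961, irreducible since 961 is not a perfect cube). [Q(ω):Q] = 2 (min poly x^2 + x + 1). Since Q(∛961) ⊂ R and ω ∉ R, we have ω ∉ Q(∛961), so x^2 + x + 1 remains irreducible over Q(∛961) and [Q(∛961, ω) : Q(∛961)] = 2. By the tower law, [Q(∛961, ω) : Q] = 3 · 2 = 6. (In fact Q(∛961, ω) is the splitting field of x^3 - 961 over Q.)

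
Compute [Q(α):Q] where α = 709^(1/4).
[Q(α):Q] = 4

α is a root of x^4 - 709. By Eisenstein's criterion at the prime p = 709 (which divides the constant term 709 but p^2 = 502681 does not, since 709 is squarefree), x^4 - 709 is irreducible over Q. Hence [Q(α):Q] = 4.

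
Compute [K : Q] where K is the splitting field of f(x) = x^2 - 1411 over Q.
[K : Q] = 2

f(x) = x^2 - 1411 factors as (x - √1411)(x + √1411). The splitting field is K = Q(√1411). Since 1411 is squarefree and > 1, it is not a perfect square, so x^2 - 1411 is irreducible over Q and [Q(√1411) : Q] = 2. Hence [K : Q] = 2.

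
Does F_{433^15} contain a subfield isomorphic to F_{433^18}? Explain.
No: F_{433^18} is not a subfield of F_{433^15}

F_{p^m} embeds in F_{p^n} iff m | n. Here 18 ∤ 15 (since 15 = 0·18 + 15 with remainder 15 ≠ 0), so F_{433^18} is not a subfield of F_{433^15}. Equivalently: if it were, the tower law would give 18 = [F_{433^18}:F_433] dividing [F_{433^15}:F_433] = 15, contradiction.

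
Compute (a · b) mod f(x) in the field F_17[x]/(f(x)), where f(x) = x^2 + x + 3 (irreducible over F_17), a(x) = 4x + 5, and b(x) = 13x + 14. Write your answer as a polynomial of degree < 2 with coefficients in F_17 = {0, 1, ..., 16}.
a · b ≡ x + 16 (mod f(x))

Multiply in F_17[x]: a(x)·b(x) = (4x + 5)·(13x + 14) = x^2 + 2x + 2. This has degree ≥ 2, so divide by f(x) over F_17: x^2 + 2x + 2 = (1)·(x^2 + x + 3) + (x + 16). Hence a·b ≡ x + 16 (mod f). (F_17[x]/(f) is a field with 17^2 = 289 elements since f is irreducible of degree 2.)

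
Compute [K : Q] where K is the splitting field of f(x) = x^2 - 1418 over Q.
[K : Q] = 2

f(x) = x^2 - 1418 factors as (x - √1418)(x + √1418). The splitting field is K = Q(√1418). Since 1418 is squarefree and > 1, it is not a perfect square, so x^2 - 1418 is irreducible over Q and [Q(√1418) : Q] = 2. Hence [K : Q] = 2.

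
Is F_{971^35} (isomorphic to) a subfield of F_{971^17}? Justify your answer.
No: F_{971^35} is not a subfield of F_{971^17}

F_{p^m} embeds in F_{p^n} iff m | n. Here 35 ∤ 17 (since 17 = 0·35 + 17 with remainder 17 ≠ 0), so F_{971^35} is not a subfield of F_{971^17}. Equivalently: if it were, the tower law would give 35 = [F_{971^35}:F_971] dividing [F_{971^17}:F_971] = 17, contradiction.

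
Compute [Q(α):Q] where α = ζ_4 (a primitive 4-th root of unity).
[Q(α):Q] = 2

The minimal polynomial of ζ_4 over Q is the 4-th cyclotomic polynomial Φ_4(x), which is irreducible over Q and has degree φ(4) = 2. Hence [Q(α):Q] = φ(4) = 2.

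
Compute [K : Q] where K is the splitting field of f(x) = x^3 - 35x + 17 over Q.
[K : Q] = 6

By the rational root test, any rational root of the monic integer polynomial f(x) = x^3 - 35x + 17 must be an integer dividing the constant term 17, i.e. one of ±{1, 17}. Evaluating: f(1) = -17, f(-1) = 51, f(17) = 4335, f(-17) = -4301; none is 0, so f has no rational root and is therefore irreducible over Q (a cubic with no linear factor over a field is irreducible). For an irreducible cubic, the Galois group is A_3 or S_3 according as the discriminant disc(f) = -4a^3 - 27b^2 = -4·(-35)^3 - 27·(17)^2 = 163697 is or is not a square in Q. Here disc(f) = 163697 is not a perfect square in Q, so the Galois group of f over Q is not contained in A_3 and must be all of S_3. The splitting field has degree |S_3| = 6 over Q, so [K : Q] = 6.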